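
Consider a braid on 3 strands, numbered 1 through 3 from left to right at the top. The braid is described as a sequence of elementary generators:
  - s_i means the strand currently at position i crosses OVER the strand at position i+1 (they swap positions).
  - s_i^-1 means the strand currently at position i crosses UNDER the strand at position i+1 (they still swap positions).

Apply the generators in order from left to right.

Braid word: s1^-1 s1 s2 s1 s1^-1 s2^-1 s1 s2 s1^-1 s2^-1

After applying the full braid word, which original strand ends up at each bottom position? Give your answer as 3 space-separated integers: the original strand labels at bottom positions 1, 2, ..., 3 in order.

Gen 1 (s1^-1): strand 1 crosses under strand 2. Perm now: [2 1 3]
Gen 2 (s1): strand 2 crosses over strand 1. Perm now: [1 2 3]
Gen 3 (s2): strand 2 crosses over strand 3. Perm now: [1 3 2]
Gen 4 (s1): strand 1 crosses over strand 3. Perm now: [3 1 2]
Gen 5 (s1^-1): strand 3 crosses under strand 1. Perm now: [1 3 2]
Gen 6 (s2^-1): strand 3 crosses under strand 2. Perm now: [1 2 3]
Gen 7 (s1): strand 1 crosses over strand 2. Perm now: [2 1 3]
Gen 8 (s2): strand 1 crosses over strand 3. Perm now: [2 3 1]
Gen 9 (s1^-1): strand 2 crosses under strand 3. Perm now: [3 2 1]
Gen 10 (s2^-1): strand 2 crosses under strand 1. Perm now: [3 1 2]

Answer: 3 1 2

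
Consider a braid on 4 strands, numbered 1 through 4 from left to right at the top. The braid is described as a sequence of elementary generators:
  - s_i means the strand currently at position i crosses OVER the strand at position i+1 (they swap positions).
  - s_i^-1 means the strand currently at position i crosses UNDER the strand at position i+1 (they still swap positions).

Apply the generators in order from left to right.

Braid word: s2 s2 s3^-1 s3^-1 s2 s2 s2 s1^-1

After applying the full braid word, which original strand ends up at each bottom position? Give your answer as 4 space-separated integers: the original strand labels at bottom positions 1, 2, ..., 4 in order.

Gen 1 (s2): strand 2 crosses over strand 3. Perm now: [1 3 2 4]
Gen 2 (s2): strand 3 crosses over strand 2. Perm now: [1 2 3 4]
Gen 3 (s3^-1): strand 3 crosses under strand 4. Perm now: [1 2 4 3]
Gen 4 (s3^-1): strand 4 crosses under strand 3. Perm now: [1 2 3 4]
Gen 5 (s2): strand 2 crosses over strand 3. Perm now: [1 3 2 4]
Gen 6 (s2): strand 3 crosses over strand 2. Perm now: [1 2 3 4]
Gen 7 (s2): strand 2 crosses over strand 3. Perm now: [1 3 2 4]
Gen 8 (s1^-1): strand 1 crosses under strand 3. Perm now: [3 1 2 4]

Answer: 3 1 2 4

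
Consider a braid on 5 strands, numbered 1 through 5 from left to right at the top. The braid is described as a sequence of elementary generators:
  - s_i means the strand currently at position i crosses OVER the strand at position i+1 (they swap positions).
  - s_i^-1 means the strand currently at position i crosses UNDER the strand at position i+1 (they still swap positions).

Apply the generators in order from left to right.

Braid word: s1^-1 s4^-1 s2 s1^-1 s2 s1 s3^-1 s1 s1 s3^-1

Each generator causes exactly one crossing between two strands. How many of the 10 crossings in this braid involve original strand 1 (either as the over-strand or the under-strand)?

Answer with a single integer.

Answer: 6

Derivation:
Gen 1: crossing 1x2. Involves strand 1? yes. Count so far: 1
Gen 2: crossing 4x5. Involves strand 1? no. Count so far: 1
Gen 3: crossing 1x3. Involves strand 1? yes. Count so far: 2
Gen 4: crossing 2x3. Involves strand 1? no. Count so far: 2
Gen 5: crossing 2x1. Involves strand 1? yes. Count so far: 3
Gen 6: crossing 3x1. Involves strand 1? yes. Count so far: 4
Gen 7: crossing 2x5. Involves strand 1? no. Count so far: 4
Gen 8: crossing 1x3. Involves strand 1? yes. Count so far: 5
Gen 9: crossing 3x1. Involves strand 1? yes. Count so far: 6
Gen 10: crossing 5x2. Involves strand 1? no. Count so far: 6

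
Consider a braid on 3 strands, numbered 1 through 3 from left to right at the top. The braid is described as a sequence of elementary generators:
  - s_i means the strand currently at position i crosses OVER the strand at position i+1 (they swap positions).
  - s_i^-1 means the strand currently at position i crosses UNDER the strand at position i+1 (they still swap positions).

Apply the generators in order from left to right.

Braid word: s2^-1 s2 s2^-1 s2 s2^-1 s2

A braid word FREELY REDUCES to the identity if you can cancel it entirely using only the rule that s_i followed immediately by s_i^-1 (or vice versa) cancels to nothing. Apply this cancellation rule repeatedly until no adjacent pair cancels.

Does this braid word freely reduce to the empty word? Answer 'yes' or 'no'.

Gen 1 (s2^-1): push. Stack: [s2^-1]
Gen 2 (s2): cancels prior s2^-1. Stack: []
Gen 3 (s2^-1): push. Stack: [s2^-1]
Gen 4 (s2): cancels prior s2^-1. Stack: []
Gen 5 (s2^-1): push. Stack: [s2^-1]
Gen 6 (s2): cancels prior s2^-1. Stack: []
Reduced word: (empty)

Answer: yes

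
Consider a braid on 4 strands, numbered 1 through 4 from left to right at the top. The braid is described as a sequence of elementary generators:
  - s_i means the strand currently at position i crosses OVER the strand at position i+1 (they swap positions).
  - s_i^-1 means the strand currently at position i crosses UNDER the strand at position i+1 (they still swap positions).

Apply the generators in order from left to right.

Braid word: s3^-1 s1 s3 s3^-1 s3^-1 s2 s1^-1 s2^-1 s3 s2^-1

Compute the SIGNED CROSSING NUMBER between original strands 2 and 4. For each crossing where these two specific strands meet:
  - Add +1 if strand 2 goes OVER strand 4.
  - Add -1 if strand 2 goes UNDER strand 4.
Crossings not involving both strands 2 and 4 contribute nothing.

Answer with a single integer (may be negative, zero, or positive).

Answer: 1

Derivation:
Gen 1: crossing 3x4. Both 2&4? no. Sum: 0
Gen 2: crossing 1x2. Both 2&4? no. Sum: 0
Gen 3: crossing 4x3. Both 2&4? no. Sum: 0
Gen 4: crossing 3x4. Both 2&4? no. Sum: 0
Gen 5: crossing 4x3. Both 2&4? no. Sum: 0
Gen 6: crossing 1x3. Both 2&4? no. Sum: 0
Gen 7: crossing 2x3. Both 2&4? no. Sum: 0
Gen 8: crossing 2x1. Both 2&4? no. Sum: 0
Gen 9: 2 over 4. Both 2&4? yes. Contrib: +1. Sum: 1
Gen 10: crossing 1x4. Both 2&4? no. Sum: 1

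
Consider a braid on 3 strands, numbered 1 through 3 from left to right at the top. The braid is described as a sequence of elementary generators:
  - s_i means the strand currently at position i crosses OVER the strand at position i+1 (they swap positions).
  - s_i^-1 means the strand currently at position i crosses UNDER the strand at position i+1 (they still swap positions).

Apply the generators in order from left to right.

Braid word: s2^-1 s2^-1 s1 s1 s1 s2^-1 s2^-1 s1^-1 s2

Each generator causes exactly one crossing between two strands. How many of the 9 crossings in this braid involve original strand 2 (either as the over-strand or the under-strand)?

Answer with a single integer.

Gen 1: crossing 2x3. Involves strand 2? yes. Count so far: 1
Gen 2: crossing 3x2. Involves strand 2? yes. Count so far: 2
Gen 3: crossing 1x2. Involves strand 2? yes. Count so far: 3
Gen 4: crossing 2x1. Involves strand 2? yes. Count so far: 4
Gen 5: crossing 1x2. Involves strand 2? yes. Count so far: 5
Gen 6: crossing 1x3. Involves strand 2? no. Count so far: 5
Gen 7: crossing 3x1. Involves strand 2? no. Count so far: 5
Gen 8: crossing 2x1. Involves strand 2? yes. Count so far: 6
Gen 9: crossing 2x3. Involves strand 2? yes. Count so far: 7

Answer: 7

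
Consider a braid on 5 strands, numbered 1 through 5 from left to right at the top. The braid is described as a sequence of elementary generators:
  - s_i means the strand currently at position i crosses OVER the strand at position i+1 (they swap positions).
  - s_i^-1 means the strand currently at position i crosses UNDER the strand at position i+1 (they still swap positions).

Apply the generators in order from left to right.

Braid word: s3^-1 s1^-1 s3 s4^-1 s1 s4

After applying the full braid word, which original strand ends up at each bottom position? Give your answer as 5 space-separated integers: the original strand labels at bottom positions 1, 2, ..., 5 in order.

Answer: 1 2 3 4 5

Derivation:
Gen 1 (s3^-1): strand 3 crosses under strand 4. Perm now: [1 2 4 3 5]
Gen 2 (s1^-1): strand 1 crosses under strand 2. Perm now: [2 1 4 3 5]
Gen 3 (s3): strand 4 crosses over strand 3. Perm now: [2 1 3 4 5]
Gen 4 (s4^-1): strand 4 crosses under strand 5. Perm now: [2 1 3 5 4]
Gen 5 (s1): strand 2 crosses over strand 1. Perm now: [1 2 3 5 4]
Gen 6 (s4): strand 5 crosses over strand 4. Perm now: [1 2 3 4 5]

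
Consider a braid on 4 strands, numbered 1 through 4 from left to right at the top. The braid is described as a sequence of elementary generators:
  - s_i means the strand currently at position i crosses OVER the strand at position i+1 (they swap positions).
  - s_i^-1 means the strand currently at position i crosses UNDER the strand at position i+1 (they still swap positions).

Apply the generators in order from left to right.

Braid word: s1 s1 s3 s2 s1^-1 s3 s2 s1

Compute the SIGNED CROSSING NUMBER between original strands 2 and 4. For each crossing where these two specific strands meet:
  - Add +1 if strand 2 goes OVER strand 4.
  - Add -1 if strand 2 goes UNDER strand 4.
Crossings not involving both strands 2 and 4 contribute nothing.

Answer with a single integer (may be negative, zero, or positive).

Answer: 1

Derivation:
Gen 1: crossing 1x2. Both 2&4? no. Sum: 0
Gen 2: crossing 2x1. Both 2&4? no. Sum: 0
Gen 3: crossing 3x4. Both 2&4? no. Sum: 0
Gen 4: 2 over 4. Both 2&4? yes. Contrib: +1. Sum: 1
Gen 5: crossing 1x4. Both 2&4? no. Sum: 1
Gen 6: crossing 2x3. Both 2&4? no. Sum: 1
Gen 7: crossing 1x3. Both 2&4? no. Sum: 1
Gen 8: crossing 4x3. Both 2&4? no. Sum: 1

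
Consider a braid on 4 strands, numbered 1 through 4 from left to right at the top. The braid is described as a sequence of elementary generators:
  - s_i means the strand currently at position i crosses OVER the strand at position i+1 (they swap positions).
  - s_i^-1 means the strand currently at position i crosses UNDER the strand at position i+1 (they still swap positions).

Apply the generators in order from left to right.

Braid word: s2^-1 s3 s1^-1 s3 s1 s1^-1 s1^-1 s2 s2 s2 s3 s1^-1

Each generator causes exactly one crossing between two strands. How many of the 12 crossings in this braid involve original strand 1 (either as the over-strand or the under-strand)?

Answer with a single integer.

Gen 1: crossing 2x3. Involves strand 1? no. Count so far: 0
Gen 2: crossing 2x4. Involves strand 1? no. Count so far: 0
Gen 3: crossing 1x3. Involves strand 1? yes. Count so far: 1
Gen 4: crossing 4x2. Involves strand 1? no. Count so far: 1
Gen 5: crossing 3x1. Involves strand 1? yes. Count so far: 2
Gen 6: crossing 1x3. Involves strand 1? yes. Count so far: 3
Gen 7: crossing 3x1. Involves strand 1? yes. Count so far: 4
Gen 8: crossing 3x2. Involves strand 1? no. Count so far: 4
Gen 9: crossing 2x3. Involves strand 1? no. Count so far: 4
Gen 10: crossing 3x2. Involves strand 1? no. Count so far: 4
Gen 11: crossing 3x4. Involves strand 1? no. Count so far: 4
Gen 12: crossing 1x2. Involves strand 1? yes. Count so far: 5

Answer: 5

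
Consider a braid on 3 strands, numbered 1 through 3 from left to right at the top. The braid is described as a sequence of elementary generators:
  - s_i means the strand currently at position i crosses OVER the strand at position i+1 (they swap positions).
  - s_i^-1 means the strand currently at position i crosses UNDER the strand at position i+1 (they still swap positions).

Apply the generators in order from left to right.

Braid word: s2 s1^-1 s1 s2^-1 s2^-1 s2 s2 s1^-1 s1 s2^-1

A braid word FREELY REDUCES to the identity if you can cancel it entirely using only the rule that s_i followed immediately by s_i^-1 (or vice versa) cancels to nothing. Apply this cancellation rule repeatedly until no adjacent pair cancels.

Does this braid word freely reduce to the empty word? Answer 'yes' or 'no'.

Answer: yes

Derivation:
Gen 1 (s2): push. Stack: [s2]
Gen 2 (s1^-1): push. Stack: [s2 s1^-1]
Gen 3 (s1): cancels prior s1^-1. Stack: [s2]
Gen 4 (s2^-1): cancels prior s2. Stack: []
Gen 5 (s2^-1): push. Stack: [s2^-1]
Gen 6 (s2): cancels prior s2^-1. Stack: []
Gen 7 (s2): push. Stack: [s2]
Gen 8 (s1^-1): push. Stack: [s2 s1^-1]
Gen 9 (s1): cancels prior s1^-1. Stack: [s2]
Gen 10 (s2^-1): cancels prior s2. Stack: []
Reduced word: (empty)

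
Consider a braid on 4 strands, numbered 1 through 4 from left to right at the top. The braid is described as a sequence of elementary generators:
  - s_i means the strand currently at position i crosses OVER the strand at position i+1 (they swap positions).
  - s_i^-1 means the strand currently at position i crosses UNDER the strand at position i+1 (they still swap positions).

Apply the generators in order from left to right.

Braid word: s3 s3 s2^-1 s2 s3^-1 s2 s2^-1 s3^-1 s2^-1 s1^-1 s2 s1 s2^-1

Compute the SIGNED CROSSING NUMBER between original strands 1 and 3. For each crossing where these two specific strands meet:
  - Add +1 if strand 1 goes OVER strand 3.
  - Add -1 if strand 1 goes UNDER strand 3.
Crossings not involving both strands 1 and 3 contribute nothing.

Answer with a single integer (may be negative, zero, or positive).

Gen 1: crossing 3x4. Both 1&3? no. Sum: 0
Gen 2: crossing 4x3. Both 1&3? no. Sum: 0
Gen 3: crossing 2x3. Both 1&3? no. Sum: 0
Gen 4: crossing 3x2. Both 1&3? no. Sum: 0
Gen 5: crossing 3x4. Both 1&3? no. Sum: 0
Gen 6: crossing 2x4. Both 1&3? no. Sum: 0
Gen 7: crossing 4x2. Both 1&3? no. Sum: 0
Gen 8: crossing 4x3. Both 1&3? no. Sum: 0
Gen 9: crossing 2x3. Both 1&3? no. Sum: 0
Gen 10: 1 under 3. Both 1&3? yes. Contrib: -1. Sum: -1
Gen 11: crossing 1x2. Both 1&3? no. Sum: -1
Gen 12: crossing 3x2. Both 1&3? no. Sum: -1
Gen 13: 3 under 1. Both 1&3? yes. Contrib: +1. Sum: 0

Answer: 0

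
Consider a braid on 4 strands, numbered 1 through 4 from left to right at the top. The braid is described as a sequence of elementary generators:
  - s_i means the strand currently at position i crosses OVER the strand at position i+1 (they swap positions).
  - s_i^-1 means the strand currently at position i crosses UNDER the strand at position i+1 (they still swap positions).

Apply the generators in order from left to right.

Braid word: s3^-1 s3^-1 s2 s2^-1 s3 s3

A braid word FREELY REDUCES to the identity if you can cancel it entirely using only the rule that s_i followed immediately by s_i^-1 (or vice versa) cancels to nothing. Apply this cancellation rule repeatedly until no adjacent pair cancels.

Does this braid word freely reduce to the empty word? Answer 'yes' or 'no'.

Answer: yes

Derivation:
Gen 1 (s3^-1): push. Stack: [s3^-1]
Gen 2 (s3^-1): push. Stack: [s3^-1 s3^-1]
Gen 3 (s2): push. Stack: [s3^-1 s3^-1 s2]
Gen 4 (s2^-1): cancels prior s2. Stack: [s3^-1 s3^-1]
Gen 5 (s3): cancels prior s3^-1. Stack: [s3^-1]
Gen 6 (s3): cancels prior s3^-1. Stack: []
Reduced word: (empty)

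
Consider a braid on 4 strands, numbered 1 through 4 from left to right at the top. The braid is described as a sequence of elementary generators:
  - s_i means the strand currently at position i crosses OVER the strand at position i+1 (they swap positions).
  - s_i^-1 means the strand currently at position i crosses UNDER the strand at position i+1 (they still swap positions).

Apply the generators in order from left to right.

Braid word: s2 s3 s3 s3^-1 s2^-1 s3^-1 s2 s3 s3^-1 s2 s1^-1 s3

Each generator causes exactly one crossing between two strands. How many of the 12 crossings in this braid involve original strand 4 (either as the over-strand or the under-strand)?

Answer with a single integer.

Answer: 9

Derivation:
Gen 1: crossing 2x3. Involves strand 4? no. Count so far: 0
Gen 2: crossing 2x4. Involves strand 4? yes. Count so far: 1
Gen 3: crossing 4x2. Involves strand 4? yes. Count so far: 2
Gen 4: crossing 2x4. Involves strand 4? yes. Count so far: 3
Gen 5: crossing 3x4. Involves strand 4? yes. Count so far: 4
Gen 6: crossing 3x2. Involves strand 4? no. Count so far: 4
Gen 7: crossing 4x2. Involves strand 4? yes. Count so far: 5
Gen 8: crossing 4x3. Involves strand 4? yes. Count so far: 6
Gen 9: crossing 3x4. Involves strand 4? yes. Count so far: 7
Gen 10: crossing 2x4. Involves strand 4? yes. Count so far: 8
Gen 11: crossing 1x4. Involves strand 4? yes. Count so far: 9
Gen 12: crossing 2x3. Involves strand 4? no. Count so far: 9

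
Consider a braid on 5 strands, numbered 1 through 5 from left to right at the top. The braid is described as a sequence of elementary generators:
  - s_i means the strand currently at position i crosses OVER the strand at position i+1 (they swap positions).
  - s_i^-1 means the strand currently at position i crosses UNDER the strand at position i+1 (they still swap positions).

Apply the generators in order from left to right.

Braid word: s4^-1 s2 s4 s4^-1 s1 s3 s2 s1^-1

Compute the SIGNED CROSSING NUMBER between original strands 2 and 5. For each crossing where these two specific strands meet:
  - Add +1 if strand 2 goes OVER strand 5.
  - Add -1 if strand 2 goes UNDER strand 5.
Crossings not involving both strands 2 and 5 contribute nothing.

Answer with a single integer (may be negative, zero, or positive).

Gen 1: crossing 4x5. Both 2&5? no. Sum: 0
Gen 2: crossing 2x3. Both 2&5? no. Sum: 0
Gen 3: crossing 5x4. Both 2&5? no. Sum: 0
Gen 4: crossing 4x5. Both 2&5? no. Sum: 0
Gen 5: crossing 1x3. Both 2&5? no. Sum: 0
Gen 6: 2 over 5. Both 2&5? yes. Contrib: +1. Sum: 1
Gen 7: crossing 1x5. Both 2&5? no. Sum: 1
Gen 8: crossing 3x5. Both 2&5? no. Sum: 1

Answer: 1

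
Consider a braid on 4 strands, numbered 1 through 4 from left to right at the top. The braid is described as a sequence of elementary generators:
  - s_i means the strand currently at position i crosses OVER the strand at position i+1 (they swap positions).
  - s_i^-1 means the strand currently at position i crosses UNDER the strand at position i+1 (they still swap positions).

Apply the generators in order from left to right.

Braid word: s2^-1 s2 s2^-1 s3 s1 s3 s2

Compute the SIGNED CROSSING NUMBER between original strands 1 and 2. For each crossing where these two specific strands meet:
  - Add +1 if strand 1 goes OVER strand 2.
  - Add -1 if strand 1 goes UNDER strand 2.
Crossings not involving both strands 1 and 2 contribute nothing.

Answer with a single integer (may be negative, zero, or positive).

Answer: 1

Derivation:
Gen 1: crossing 2x3. Both 1&2? no. Sum: 0
Gen 2: crossing 3x2. Both 1&2? no. Sum: 0
Gen 3: crossing 2x3. Both 1&2? no. Sum: 0
Gen 4: crossing 2x4. Both 1&2? no. Sum: 0
Gen 5: crossing 1x3. Both 1&2? no. Sum: 0
Gen 6: crossing 4x2. Both 1&2? no. Sum: 0
Gen 7: 1 over 2. Both 1&2? yes. Contrib: +1. Sum: 1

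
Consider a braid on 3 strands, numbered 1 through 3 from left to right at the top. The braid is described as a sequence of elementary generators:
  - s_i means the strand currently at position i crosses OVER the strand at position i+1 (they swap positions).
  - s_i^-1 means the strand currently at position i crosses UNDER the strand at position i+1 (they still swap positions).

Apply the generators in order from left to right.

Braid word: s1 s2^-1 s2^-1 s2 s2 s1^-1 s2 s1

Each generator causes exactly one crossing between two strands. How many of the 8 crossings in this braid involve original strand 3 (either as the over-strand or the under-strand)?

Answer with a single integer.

Gen 1: crossing 1x2. Involves strand 3? no. Count so far: 0
Gen 2: crossing 1x3. Involves strand 3? yes. Count so far: 1
Gen 3: crossing 3x1. Involves strand 3? yes. Count so far: 2
Gen 4: crossing 1x3. Involves strand 3? yes. Count so far: 3
Gen 5: crossing 3x1. Involves strand 3? yes. Count so far: 4
Gen 6: crossing 2x1. Involves strand 3? no. Count so far: 4
Gen 7: crossing 2x3. Involves strand 3? yes. Count so far: 5
Gen 8: crossing 1x3. Involves strand 3? yes. Count so far: 6

Answer: 6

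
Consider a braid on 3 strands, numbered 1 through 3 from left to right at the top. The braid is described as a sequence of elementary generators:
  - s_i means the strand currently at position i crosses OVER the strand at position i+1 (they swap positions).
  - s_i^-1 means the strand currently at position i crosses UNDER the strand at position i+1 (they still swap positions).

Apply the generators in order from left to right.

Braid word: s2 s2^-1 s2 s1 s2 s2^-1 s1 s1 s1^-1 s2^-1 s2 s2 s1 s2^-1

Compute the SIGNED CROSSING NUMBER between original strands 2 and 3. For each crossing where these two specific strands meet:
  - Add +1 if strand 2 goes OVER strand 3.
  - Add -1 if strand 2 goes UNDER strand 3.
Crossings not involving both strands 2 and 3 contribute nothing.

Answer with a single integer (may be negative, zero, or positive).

Gen 1: 2 over 3. Both 2&3? yes. Contrib: +1. Sum: 1
Gen 2: 3 under 2. Both 2&3? yes. Contrib: +1. Sum: 2
Gen 3: 2 over 3. Both 2&3? yes. Contrib: +1. Sum: 3
Gen 4: crossing 1x3. Both 2&3? no. Sum: 3
Gen 5: crossing 1x2. Both 2&3? no. Sum: 3
Gen 6: crossing 2x1. Both 2&3? no. Sum: 3
Gen 7: crossing 3x1. Both 2&3? no. Sum: 3
Gen 8: crossing 1x3. Both 2&3? no. Sum: 3
Gen 9: crossing 3x1. Both 2&3? no. Sum: 3
Gen 10: 3 under 2. Both 2&3? yes. Contrib: +1. Sum: 4
Gen 11: 2 over 3. Both 2&3? yes. Contrib: +1. Sum: 5
Gen 12: 3 over 2. Both 2&3? yes. Contrib: -1. Sum: 4
Gen 13: crossing 1x2. Both 2&3? no. Sum: 4
Gen 14: crossing 1x3. Both 2&3? no. Sum: 4

Answer: 4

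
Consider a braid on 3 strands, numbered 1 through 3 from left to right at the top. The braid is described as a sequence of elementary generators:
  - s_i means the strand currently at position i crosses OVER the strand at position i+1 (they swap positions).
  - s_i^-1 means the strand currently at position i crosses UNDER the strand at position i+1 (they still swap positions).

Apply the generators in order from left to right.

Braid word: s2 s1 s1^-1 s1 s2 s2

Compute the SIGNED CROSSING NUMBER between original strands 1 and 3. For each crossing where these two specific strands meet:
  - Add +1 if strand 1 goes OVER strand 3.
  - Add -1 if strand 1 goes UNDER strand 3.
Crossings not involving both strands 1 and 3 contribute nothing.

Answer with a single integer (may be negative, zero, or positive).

Gen 1: crossing 2x3. Both 1&3? no. Sum: 0
Gen 2: 1 over 3. Both 1&3? yes. Contrib: +1. Sum: 1
Gen 3: 3 under 1. Both 1&3? yes. Contrib: +1. Sum: 2
Gen 4: 1 over 3. Both 1&3? yes. Contrib: +1. Sum: 3
Gen 5: crossing 1x2. Both 1&3? no. Sum: 3
Gen 6: crossing 2x1. Both 1&3? no. Sum: 3

Answer: 3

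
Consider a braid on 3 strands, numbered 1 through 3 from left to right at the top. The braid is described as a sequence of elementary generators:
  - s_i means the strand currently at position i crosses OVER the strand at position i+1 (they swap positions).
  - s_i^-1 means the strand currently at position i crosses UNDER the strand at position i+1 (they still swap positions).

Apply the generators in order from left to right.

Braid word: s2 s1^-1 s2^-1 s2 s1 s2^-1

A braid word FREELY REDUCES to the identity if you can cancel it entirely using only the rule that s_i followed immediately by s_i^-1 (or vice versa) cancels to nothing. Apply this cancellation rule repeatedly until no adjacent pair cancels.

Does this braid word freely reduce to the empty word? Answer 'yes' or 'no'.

Answer: yes

Derivation:
Gen 1 (s2): push. Stack: [s2]
Gen 2 (s1^-1): push. Stack: [s2 s1^-1]
Gen 3 (s2^-1): push. Stack: [s2 s1^-1 s2^-1]
Gen 4 (s2): cancels prior s2^-1. Stack: [s2 s1^-1]
Gen 5 (s1): cancels prior s1^-1. Stack: [s2]
Gen 6 (s2^-1): cancels prior s2. Stack: []
Reduced word: (empty)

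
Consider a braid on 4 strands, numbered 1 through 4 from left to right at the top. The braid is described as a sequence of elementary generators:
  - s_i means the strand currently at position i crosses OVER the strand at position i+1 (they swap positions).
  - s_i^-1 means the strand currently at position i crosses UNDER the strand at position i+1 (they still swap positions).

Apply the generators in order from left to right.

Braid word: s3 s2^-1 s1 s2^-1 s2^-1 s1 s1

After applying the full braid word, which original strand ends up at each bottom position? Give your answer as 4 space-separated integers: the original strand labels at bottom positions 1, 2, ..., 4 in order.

Gen 1 (s3): strand 3 crosses over strand 4. Perm now: [1 2 4 3]
Gen 2 (s2^-1): strand 2 crosses under strand 4. Perm now: [1 4 2 3]
Gen 3 (s1): strand 1 crosses over strand 4. Perm now: [4 1 2 3]
Gen 4 (s2^-1): strand 1 crosses under strand 2. Perm now: [4 2 1 3]
Gen 5 (s2^-1): strand 2 crosses under strand 1. Perm now: [4 1 2 3]
Gen 6 (s1): strand 4 crosses over strand 1. Perm now: [1 4 2 3]
Gen 7 (s1): strand 1 crosses over strand 4. Perm now: [4 1 2 3]

Answer: 4 1 2 3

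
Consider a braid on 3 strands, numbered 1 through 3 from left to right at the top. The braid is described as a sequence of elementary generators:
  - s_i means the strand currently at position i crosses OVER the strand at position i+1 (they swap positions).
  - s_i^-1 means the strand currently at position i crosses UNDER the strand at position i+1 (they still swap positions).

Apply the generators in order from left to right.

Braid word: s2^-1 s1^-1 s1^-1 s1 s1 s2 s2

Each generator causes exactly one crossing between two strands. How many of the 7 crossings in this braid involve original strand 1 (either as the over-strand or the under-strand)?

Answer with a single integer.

Gen 1: crossing 2x3. Involves strand 1? no. Count so far: 0
Gen 2: crossing 1x3. Involves strand 1? yes. Count so far: 1
Gen 3: crossing 3x1. Involves strand 1? yes. Count so far: 2
Gen 4: crossing 1x3. Involves strand 1? yes. Count so far: 3
Gen 5: crossing 3x1. Involves strand 1? yes. Count so far: 4
Gen 6: crossing 3x2. Involves strand 1? no. Count so far: 4
Gen 7: crossing 2x3. Involves strand 1? no. Count so far: 4

Answer: 4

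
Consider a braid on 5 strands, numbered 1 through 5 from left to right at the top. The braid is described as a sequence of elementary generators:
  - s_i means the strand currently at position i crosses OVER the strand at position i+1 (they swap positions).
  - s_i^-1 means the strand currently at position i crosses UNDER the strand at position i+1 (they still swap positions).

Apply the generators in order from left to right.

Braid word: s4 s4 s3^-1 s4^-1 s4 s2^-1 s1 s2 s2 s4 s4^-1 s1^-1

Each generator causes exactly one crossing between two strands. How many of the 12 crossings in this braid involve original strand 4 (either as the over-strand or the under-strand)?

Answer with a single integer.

Answer: 6

Derivation:
Gen 1: crossing 4x5. Involves strand 4? yes. Count so far: 1
Gen 2: crossing 5x4. Involves strand 4? yes. Count so far: 2
Gen 3: crossing 3x4. Involves strand 4? yes. Count so far: 3
Gen 4: crossing 3x5. Involves strand 4? no. Count so far: 3
Gen 5: crossing 5x3. Involves strand 4? no. Count so far: 3
Gen 6: crossing 2x4. Involves strand 4? yes. Count so far: 4
Gen 7: crossing 1x4. Involves strand 4? yes. Count so far: 5
Gen 8: crossing 1x2. Involves strand 4? no. Count so far: 5
Gen 9: crossing 2x1. Involves strand 4? no. Count so far: 5
Gen 10: crossing 3x5. Involves strand 4? no. Count so far: 5
Gen 11: crossing 5x3. Involves strand 4? no. Count so far: 5
Gen 12: crossing 4x1. Involves strand 4? yes. Count so far: 6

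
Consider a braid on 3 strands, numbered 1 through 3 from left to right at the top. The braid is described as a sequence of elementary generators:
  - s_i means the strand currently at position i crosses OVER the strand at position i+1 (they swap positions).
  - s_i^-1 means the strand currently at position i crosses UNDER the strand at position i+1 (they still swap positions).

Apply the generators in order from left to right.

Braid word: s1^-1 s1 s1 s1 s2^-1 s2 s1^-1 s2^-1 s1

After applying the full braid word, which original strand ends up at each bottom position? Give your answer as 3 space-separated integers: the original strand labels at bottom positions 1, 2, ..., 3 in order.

Gen 1 (s1^-1): strand 1 crosses under strand 2. Perm now: [2 1 3]
Gen 2 (s1): strand 2 crosses over strand 1. Perm now: [1 2 3]
Gen 3 (s1): strand 1 crosses over strand 2. Perm now: [2 1 3]
Gen 4 (s1): strand 2 crosses over strand 1. Perm now: [1 2 3]
Gen 5 (s2^-1): strand 2 crosses under strand 3. Perm now: [1 3 2]
Gen 6 (s2): strand 3 crosses over strand 2. Perm now: [1 2 3]
Gen 7 (s1^-1): strand 1 crosses under strand 2. Perm now: [2 1 3]
Gen 8 (s2^-1): strand 1 crosses under strand 3. Perm now: [2 3 1]
Gen 9 (s1): strand 2 crosses over strand 3. Perm now: [3 2 1]

Answer: 3 2 1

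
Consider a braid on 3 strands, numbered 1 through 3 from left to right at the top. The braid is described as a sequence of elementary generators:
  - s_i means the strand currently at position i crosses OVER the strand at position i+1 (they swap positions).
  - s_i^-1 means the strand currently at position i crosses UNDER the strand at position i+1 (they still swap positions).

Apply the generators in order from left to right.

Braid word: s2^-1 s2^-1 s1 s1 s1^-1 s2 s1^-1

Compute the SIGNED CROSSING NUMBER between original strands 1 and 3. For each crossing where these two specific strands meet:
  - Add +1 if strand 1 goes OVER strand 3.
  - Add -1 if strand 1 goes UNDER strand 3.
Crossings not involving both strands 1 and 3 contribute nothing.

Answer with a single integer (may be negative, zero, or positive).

Gen 1: crossing 2x3. Both 1&3? no. Sum: 0
Gen 2: crossing 3x2. Both 1&3? no. Sum: 0
Gen 3: crossing 1x2. Both 1&3? no. Sum: 0
Gen 4: crossing 2x1. Both 1&3? no. Sum: 0
Gen 5: crossing 1x2. Both 1&3? no. Sum: 0
Gen 6: 1 over 3. Both 1&3? yes. Contrib: +1. Sum: 1
Gen 7: crossing 2x3. Both 1&3? no. Sum: 1

Answer: 1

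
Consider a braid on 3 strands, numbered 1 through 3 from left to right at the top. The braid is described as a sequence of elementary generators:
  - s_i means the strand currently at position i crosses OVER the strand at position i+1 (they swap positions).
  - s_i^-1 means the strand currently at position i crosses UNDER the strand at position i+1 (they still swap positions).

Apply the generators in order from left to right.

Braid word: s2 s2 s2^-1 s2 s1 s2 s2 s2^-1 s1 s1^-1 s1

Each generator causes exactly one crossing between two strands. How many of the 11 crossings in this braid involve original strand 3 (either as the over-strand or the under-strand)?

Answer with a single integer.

Gen 1: crossing 2x3. Involves strand 3? yes. Count so far: 1
Gen 2: crossing 3x2. Involves strand 3? yes. Count so far: 2
Gen 3: crossing 2x3. Involves strand 3? yes. Count so far: 3
Gen 4: crossing 3x2. Involves strand 3? yes. Count so far: 4
Gen 5: crossing 1x2. Involves strand 3? no. Count so far: 4
Gen 6: crossing 1x3. Involves strand 3? yes. Count so far: 5
Gen 7: crossing 3x1. Involves strand 3? yes. Count so far: 6
Gen 8: crossing 1x3. Involves strand 3? yes. Count so far: 7
Gen 9: crossing 2x3. Involves strand 3? yes. Count so far: 8
Gen 10: crossing 3x2. Involves strand 3? yes. Count so far: 9
Gen 11: crossing 2x3. Involves strand 3? yes. Count so far: 10

Answer: 10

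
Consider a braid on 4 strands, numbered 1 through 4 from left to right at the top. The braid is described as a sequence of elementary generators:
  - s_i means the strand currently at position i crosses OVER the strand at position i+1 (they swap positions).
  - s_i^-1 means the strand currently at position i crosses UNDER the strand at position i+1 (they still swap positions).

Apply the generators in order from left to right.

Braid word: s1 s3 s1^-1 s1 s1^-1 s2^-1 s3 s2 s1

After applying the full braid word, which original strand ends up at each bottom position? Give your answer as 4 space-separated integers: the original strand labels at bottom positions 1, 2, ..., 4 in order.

Gen 1 (s1): strand 1 crosses over strand 2. Perm now: [2 1 3 4]
Gen 2 (s3): strand 3 crosses over strand 4. Perm now: [2 1 4 3]
Gen 3 (s1^-1): strand 2 crosses under strand 1. Perm now: [1 2 4 3]
Gen 4 (s1): strand 1 crosses over strand 2. Perm now: [2 1 4 3]
Gen 5 (s1^-1): strand 2 crosses under strand 1. Perm now: [1 2 4 3]
Gen 6 (s2^-1): strand 2 crosses under strand 4. Perm now: [1 4 2 3]
Gen 7 (s3): strand 2 crosses over strand 3. Perm now: [1 4 3 2]
Gen 8 (s2): strand 4 crosses over strand 3. Perm now: [1 3 4 2]
Gen 9 (s1): strand 1 crosses over strand 3. Perm now: [3 1 4 2]

Answer: 3 1 4 2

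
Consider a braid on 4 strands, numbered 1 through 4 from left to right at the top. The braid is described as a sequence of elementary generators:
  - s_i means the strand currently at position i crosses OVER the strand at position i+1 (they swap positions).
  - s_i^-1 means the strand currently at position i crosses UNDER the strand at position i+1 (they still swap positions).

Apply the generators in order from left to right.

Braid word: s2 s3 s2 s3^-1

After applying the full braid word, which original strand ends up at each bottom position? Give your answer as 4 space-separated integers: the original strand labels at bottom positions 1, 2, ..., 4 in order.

Answer: 1 4 2 3

Derivation:
Gen 1 (s2): strand 2 crosses over strand 3. Perm now: [1 3 2 4]
Gen 2 (s3): strand 2 crosses over strand 4. Perm now: [1 3 4 2]
Gen 3 (s2): strand 3 crosses over strand 4. Perm now: [1 4 3 2]
Gen 4 (s3^-1): strand 3 crosses under strand 2. Perm now: [1 4 2 3]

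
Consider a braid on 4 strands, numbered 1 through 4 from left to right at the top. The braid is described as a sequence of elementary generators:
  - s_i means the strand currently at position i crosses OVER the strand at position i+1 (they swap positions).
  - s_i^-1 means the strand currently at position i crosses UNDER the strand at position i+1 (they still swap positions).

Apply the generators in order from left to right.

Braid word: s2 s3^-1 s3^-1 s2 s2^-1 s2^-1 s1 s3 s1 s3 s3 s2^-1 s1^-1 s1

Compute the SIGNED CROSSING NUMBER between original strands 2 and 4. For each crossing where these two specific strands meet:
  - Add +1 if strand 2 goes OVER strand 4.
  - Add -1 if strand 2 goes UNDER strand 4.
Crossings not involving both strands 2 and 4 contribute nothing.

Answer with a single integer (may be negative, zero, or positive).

Answer: -1

Derivation:
Gen 1: crossing 2x3. Both 2&4? no. Sum: 0
Gen 2: 2 under 4. Both 2&4? yes. Contrib: -1. Sum: -1
Gen 3: 4 under 2. Both 2&4? yes. Contrib: +1. Sum: 0
Gen 4: crossing 3x2. Both 2&4? no. Sum: 0
Gen 5: crossing 2x3. Both 2&4? no. Sum: 0
Gen 6: crossing 3x2. Both 2&4? no. Sum: 0
Gen 7: crossing 1x2. Both 2&4? no. Sum: 0
Gen 8: crossing 3x4. Both 2&4? no. Sum: 0
Gen 9: crossing 2x1. Both 2&4? no. Sum: 0
Gen 10: crossing 4x3. Both 2&4? no. Sum: 0
Gen 11: crossing 3x4. Both 2&4? no. Sum: 0
Gen 12: 2 under 4. Both 2&4? yes. Contrib: -1. Sum: -1
Gen 13: crossing 1x4. Both 2&4? no. Sum: -1
Gen 14: crossing 4x1. Both 2&4? no. Sum: -1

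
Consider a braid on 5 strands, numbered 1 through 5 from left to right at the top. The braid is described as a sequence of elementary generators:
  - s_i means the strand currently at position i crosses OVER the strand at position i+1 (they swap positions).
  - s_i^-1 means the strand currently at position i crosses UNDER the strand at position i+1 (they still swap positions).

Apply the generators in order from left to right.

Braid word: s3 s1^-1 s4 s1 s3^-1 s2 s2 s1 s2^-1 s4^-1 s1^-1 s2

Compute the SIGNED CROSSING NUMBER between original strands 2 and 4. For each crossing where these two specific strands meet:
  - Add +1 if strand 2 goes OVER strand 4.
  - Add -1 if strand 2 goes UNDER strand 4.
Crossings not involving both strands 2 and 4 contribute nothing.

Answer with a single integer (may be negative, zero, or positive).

Gen 1: crossing 3x4. Both 2&4? no. Sum: 0
Gen 2: crossing 1x2. Both 2&4? no. Sum: 0
Gen 3: crossing 3x5. Both 2&4? no. Sum: 0
Gen 4: crossing 2x1. Both 2&4? no. Sum: 0
Gen 5: crossing 4x5. Both 2&4? no. Sum: 0
Gen 6: crossing 2x5. Both 2&4? no. Sum: 0
Gen 7: crossing 5x2. Both 2&4? no. Sum: 0
Gen 8: crossing 1x2. Both 2&4? no. Sum: 0
Gen 9: crossing 1x5. Both 2&4? no. Sum: 0
Gen 10: crossing 4x3. Both 2&4? no. Sum: 0
Gen 11: crossing 2x5. Both 2&4? no. Sum: 0
Gen 12: crossing 2x1. Both 2&4? no. Sum: 0

Answer: 0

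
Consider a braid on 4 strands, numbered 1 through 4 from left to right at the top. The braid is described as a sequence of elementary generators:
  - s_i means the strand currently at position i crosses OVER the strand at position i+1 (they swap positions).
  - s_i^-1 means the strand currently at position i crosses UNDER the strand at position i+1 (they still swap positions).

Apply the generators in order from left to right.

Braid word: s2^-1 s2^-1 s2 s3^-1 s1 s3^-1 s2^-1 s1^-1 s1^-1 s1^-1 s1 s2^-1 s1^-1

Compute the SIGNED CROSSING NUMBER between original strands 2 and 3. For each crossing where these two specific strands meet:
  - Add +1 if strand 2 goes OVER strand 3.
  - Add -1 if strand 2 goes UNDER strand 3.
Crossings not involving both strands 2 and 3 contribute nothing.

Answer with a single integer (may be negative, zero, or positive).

Answer: 3

Derivation:
Gen 1: 2 under 3. Both 2&3? yes. Contrib: -1. Sum: -1
Gen 2: 3 under 2. Both 2&3? yes. Contrib: +1. Sum: 0
Gen 3: 2 over 3. Both 2&3? yes. Contrib: +1. Sum: 1
Gen 4: crossing 2x4. Both 2&3? no. Sum: 1
Gen 5: crossing 1x3. Both 2&3? no. Sum: 1
Gen 6: crossing 4x2. Both 2&3? no. Sum: 1
Gen 7: crossing 1x2. Both 2&3? no. Sum: 1
Gen 8: 3 under 2. Both 2&3? yes. Contrib: +1. Sum: 2
Gen 9: 2 under 3. Both 2&3? yes. Contrib: -1. Sum: 1
Gen 10: 3 under 2. Both 2&3? yes. Contrib: +1. Sum: 2
Gen 11: 2 over 3. Both 2&3? yes. Contrib: +1. Sum: 3
Gen 12: crossing 2x1. Both 2&3? no. Sum: 3
Gen 13: crossing 3x1. Both 2&3? no. Sum: 3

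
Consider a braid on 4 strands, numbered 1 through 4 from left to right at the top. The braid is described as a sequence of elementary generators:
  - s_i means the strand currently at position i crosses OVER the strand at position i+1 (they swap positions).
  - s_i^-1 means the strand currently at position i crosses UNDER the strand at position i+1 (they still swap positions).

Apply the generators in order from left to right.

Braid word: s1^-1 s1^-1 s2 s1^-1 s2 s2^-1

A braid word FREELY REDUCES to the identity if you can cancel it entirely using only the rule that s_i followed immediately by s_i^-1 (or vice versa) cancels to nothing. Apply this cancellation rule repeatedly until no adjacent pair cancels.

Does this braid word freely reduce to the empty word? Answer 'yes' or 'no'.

Answer: no

Derivation:
Gen 1 (s1^-1): push. Stack: [s1^-1]
Gen 2 (s1^-1): push. Stack: [s1^-1 s1^-1]
Gen 3 (s2): push. Stack: [s1^-1 s1^-1 s2]
Gen 4 (s1^-1): push. Stack: [s1^-1 s1^-1 s2 s1^-1]
Gen 5 (s2): push. Stack: [s1^-1 s1^-1 s2 s1^-1 s2]
Gen 6 (s2^-1): cancels prior s2. Stack: [s1^-1 s1^-1 s2 s1^-1]
Reduced word: s1^-1 s1^-1 s2 s1^-1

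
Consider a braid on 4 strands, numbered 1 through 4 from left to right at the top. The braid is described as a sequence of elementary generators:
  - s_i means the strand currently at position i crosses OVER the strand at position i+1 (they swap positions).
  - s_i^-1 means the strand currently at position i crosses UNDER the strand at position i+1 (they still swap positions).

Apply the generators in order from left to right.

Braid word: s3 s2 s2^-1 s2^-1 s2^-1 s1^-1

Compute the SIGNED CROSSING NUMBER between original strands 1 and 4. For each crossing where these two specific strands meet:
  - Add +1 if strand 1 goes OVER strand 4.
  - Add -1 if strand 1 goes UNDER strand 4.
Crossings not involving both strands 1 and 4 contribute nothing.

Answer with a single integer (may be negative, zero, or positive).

Answer: 0

Derivation:
Gen 1: crossing 3x4. Both 1&4? no. Sum: 0
Gen 2: crossing 2x4. Both 1&4? no. Sum: 0
Gen 3: crossing 4x2. Both 1&4? no. Sum: 0
Gen 4: crossing 2x4. Both 1&4? no. Sum: 0
Gen 5: crossing 4x2. Both 1&4? no. Sum: 0
Gen 6: crossing 1x2. Both 1&4? no. Sum: 0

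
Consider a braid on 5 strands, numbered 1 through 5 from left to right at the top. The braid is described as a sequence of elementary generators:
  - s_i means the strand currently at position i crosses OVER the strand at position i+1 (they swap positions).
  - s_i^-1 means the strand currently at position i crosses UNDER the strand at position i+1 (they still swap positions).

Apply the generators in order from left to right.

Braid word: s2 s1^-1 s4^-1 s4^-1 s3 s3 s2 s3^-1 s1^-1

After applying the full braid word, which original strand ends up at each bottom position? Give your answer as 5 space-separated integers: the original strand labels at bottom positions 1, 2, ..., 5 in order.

Gen 1 (s2): strand 2 crosses over strand 3. Perm now: [1 3 2 4 5]
Gen 2 (s1^-1): strand 1 crosses under strand 3. Perm now: [3 1 2 4 5]
Gen 3 (s4^-1): strand 4 crosses under strand 5. Perm now: [3 1 2 5 4]
Gen 4 (s4^-1): strand 5 crosses under strand 4. Perm now: [3 1 2 4 5]
Gen 5 (s3): strand 2 crosses over strand 4. Perm now: [3 1 4 2 5]
Gen 6 (s3): strand 4 crosses over strand 2. Perm now: [3 1 2 4 5]
Gen 7 (s2): strand 1 crosses over strand 2. Perm now: [3 2 1 4 5]
Gen 8 (s3^-1): strand 1 crosses under strand 4. Perm now: [3 2 4 1 5]
Gen 9 (s1^-1): strand 3 crosses under strand 2. Perm now: [2 3 4 1 5]

Answer: 2 3 4 1 5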